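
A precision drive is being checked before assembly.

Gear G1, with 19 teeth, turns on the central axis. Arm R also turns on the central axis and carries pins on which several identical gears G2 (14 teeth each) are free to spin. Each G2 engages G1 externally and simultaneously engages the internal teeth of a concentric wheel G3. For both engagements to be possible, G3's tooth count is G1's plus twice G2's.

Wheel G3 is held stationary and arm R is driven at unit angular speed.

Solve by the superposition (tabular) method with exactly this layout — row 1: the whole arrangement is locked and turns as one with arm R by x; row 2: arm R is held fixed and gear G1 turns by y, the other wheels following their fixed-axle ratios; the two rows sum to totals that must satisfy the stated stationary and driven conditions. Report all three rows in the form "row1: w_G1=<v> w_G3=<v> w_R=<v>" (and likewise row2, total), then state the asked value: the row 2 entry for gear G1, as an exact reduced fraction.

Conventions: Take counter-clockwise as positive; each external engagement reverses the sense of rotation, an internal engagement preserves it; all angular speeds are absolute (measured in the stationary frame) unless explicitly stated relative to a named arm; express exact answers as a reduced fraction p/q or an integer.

row1: w_G1=1 w_G3=1 w_R=1
row2: w_G1=47/19 w_G3=-1 w_R=0
total: w_G1=66/19 w_G3=0 w_R=1
asked value: 47/19

planetary set (19T centre, 14T on arm, 47T internal) — Willis relation
superposition row 1 [locked train]: every member turns x
row 2: sun turns y, ring = −(19/47)·y, arm 0
boundary: total ω_ring = x − (19/47)·y = 0 and total ω_arm = x = 1  ⇒  y = 47/19, x = 1
row 2 ring = −(19/47)·47/19 = -1
totals (row 1 + row 2): sun 1 + 47/19 = 66/19, ring 1 + (-1) = 0, arm 1 + 0 = 1
asked cell (row2, sun) = 47/19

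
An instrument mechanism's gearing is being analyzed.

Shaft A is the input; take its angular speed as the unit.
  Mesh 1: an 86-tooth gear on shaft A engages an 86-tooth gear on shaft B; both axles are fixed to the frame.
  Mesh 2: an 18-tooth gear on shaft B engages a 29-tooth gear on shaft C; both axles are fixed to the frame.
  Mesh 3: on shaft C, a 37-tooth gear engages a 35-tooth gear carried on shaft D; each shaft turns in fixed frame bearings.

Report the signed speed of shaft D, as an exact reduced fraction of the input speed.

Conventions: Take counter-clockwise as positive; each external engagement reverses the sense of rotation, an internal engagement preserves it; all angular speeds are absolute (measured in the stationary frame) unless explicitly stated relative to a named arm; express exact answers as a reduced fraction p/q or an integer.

3-mesh fixed-axis compound train (all bearings frame-fixed)
mesh 1 [86T→86T]: |ω|/ω_in = 1×86/86 = 1, sense flips to −
mesh 2 [18T→29T]: |ω|/ω_in = 1×18/29 = 18/29, sense flips to +
mesh 3 [37T→35T]: |ω|/ω_in = (18/29)×37/35 = 666/1015, sense flips to −
signed output speed (× input speed) = -666/1015

-666/1015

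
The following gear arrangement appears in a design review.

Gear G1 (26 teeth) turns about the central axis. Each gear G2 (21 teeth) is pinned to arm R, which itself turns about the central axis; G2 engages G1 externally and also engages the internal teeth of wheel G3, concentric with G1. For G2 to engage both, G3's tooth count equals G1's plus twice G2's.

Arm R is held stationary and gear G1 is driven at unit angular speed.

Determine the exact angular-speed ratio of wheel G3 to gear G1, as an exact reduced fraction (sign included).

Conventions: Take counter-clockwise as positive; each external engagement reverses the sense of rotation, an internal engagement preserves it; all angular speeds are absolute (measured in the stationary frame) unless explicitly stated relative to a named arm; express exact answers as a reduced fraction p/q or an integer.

-13/34

class = planetary set [G3 = 26+2·21 = 68; Willis about the carrier]
ring teeth: 26 + 2·21 = 68
26(ω_sun−ω_arm) = −68(ω_ring−ω_arm),  ω_arm = 0, ω_sun = 1
ω_ring = 0 − (26/68)(1−0) = -13/34
ω_out/ω_in = -13/34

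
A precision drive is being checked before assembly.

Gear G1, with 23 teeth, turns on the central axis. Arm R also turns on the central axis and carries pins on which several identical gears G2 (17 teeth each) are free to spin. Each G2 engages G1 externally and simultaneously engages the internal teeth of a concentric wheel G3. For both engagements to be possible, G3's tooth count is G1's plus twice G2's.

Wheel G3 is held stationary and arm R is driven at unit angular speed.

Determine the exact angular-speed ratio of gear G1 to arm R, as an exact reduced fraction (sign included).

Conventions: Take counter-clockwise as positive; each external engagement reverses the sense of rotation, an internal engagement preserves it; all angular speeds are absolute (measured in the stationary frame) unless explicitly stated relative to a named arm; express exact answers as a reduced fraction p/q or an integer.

80/23

class = planetary set [G3 = 23+2·17 = 57; Willis about the carrier]
ring teeth: 23 + 2·17 = 57
23(ω_sun−ω_arm) = −57(ω_ring−ω_arm),  ω_ring = 0, ω_arm = 1
ω_sun = 1 − (57/23)(0−1) = 80/23
ω_out/ω_in = 80/23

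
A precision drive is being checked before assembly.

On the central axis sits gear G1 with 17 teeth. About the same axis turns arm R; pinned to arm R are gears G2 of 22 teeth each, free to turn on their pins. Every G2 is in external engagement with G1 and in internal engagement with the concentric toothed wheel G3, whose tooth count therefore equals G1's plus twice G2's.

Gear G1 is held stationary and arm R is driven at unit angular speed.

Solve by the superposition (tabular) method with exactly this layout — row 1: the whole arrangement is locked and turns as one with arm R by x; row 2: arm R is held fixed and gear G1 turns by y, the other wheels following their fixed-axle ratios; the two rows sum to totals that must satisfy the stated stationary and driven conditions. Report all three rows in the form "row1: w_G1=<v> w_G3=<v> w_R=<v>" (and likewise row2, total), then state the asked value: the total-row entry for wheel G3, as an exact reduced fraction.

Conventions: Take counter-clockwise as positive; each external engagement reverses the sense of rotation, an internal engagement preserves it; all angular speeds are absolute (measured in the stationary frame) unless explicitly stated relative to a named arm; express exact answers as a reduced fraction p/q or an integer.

row1: w_G1=1 w_G3=1 w_R=1
row2: w_G1=-1 w_G3=17/61 w_R=0
total: w_G1=0 w_G3=78/61 w_R=1
asked value: 78/61

planetary set (17T centre, 22T on arm, 61T internal) — Willis relation
row 1 — lock + rotate with arm: ω_sun = ω_ring = ω_arm = x
row 2 (arm held, sun turns y): ω_ring = −(17/61)·y, ω_arm = 0
boundary: total ω_sun = x + y = 0 and total ω_arm = x = 1  ⇒  y = -1, x = 1
row 2 ring = −(17/61)·(-1) = 17/61
totals (row 1 + row 2): sun 1 + (-1) = 0, ring 1 + 17/61 = 78/61, arm 1 + 0 = 1
asked cell (total, ring) = 78/61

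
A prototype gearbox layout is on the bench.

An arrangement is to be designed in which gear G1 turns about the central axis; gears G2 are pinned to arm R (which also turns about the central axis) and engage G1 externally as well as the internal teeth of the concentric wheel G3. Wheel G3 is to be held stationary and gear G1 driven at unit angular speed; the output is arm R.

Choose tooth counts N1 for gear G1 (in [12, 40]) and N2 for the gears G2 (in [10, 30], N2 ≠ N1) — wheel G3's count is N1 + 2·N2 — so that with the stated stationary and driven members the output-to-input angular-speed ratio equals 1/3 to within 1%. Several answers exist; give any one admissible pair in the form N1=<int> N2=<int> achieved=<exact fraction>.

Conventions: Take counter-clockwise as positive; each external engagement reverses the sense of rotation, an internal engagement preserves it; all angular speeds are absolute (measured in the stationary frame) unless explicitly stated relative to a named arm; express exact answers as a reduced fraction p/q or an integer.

N1=20 N2=10 achieved=1/3

topology: planetary set — design target 1/3, arm = carrier (Willis)
Willis with ω_ring = 0: ω_arm/ω_sun = N1/(N1+N3); set equal to 1/3  ⇒  N3/N1 = 1/(1/3) − 1 = 2
N3 = N1 + 2·N2  ⇒  N2/N1 = (N3/N1 − 1)/2 = (2 − 1)/2 = 1/2
smallest multiple with N1 ≥ 12 and N2 ≥ 10: k = 10  ⇒  N1 = 10·2 = 20, N2 = 10·1 = 10 (N1 ≤ 40, N2 ≤ 30, N2 ≠ N1 ✓), N3 = 20 + 2·10 = 40
check: N1/(N1+N3) with N1 = 20, N3 = 40 gives 1/3; |achieved − target| = 0 ≤ 1/300 ✓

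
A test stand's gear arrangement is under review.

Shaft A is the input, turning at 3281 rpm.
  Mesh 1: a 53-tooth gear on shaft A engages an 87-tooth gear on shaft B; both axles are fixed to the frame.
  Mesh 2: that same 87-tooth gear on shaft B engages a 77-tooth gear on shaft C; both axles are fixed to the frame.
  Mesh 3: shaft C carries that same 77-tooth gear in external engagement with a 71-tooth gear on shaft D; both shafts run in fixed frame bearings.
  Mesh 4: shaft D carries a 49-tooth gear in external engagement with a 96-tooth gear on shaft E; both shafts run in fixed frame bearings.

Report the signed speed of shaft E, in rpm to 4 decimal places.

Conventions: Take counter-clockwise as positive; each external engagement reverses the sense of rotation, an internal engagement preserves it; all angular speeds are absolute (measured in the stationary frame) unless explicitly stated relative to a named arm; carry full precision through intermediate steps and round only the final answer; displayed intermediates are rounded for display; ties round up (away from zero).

4-mesh fixed-axis compound train (all bearings frame-fixed)
mesh 1 [53T→87T]: ω = 3281.0000×53/87 = 1998.7701 rpm, sense flips to −
mesh 2 [87T→77T]: ω = 1998.7701×87/77 = 2258.3506 rpm, sense flips to +
mesh 3 [77T→71T]: ω = 2258.3506×77/71 = 2449.1972 rpm, sense flips to −
mesh 4 [49T→96T]: ω = 2449.1972×49/96 = 1250.1111 rpm, sense flips to +
signed output speed = +1250.1111 rpm

+1250.1111 rpm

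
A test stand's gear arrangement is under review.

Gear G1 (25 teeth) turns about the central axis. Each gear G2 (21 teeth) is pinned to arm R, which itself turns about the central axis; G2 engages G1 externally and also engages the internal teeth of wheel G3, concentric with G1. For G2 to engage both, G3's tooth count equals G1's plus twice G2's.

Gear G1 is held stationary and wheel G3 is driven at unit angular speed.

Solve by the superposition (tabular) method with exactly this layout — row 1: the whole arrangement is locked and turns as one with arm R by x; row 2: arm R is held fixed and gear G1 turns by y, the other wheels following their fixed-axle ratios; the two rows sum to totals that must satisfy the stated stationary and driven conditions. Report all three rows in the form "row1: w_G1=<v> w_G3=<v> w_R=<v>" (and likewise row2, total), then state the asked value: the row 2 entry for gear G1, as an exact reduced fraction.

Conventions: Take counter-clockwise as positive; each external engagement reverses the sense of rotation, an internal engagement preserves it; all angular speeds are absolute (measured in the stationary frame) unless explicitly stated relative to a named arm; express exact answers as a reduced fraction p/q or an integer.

recognized (axles ride arm R): planetary set, 25/21/67 teeth
superposition row 1 [locked train]: every member turns x
superposition row 2 [arm held]: sun y, ring −(25/67)·y, arm 0
boundary: total ω_sun = x + y = 0 and total ω_ring = x − (25/67)·y = 1  ⇒  y = -67/92, x = 67/92
row 2 ring = −(25/67)·(-67/92) = 25/92
totals (row 1 + row 2): sun 67/92 + (-67/92) = 0, ring 67/92 + 25/92 = 1, arm 67/92 + 0 = 67/92
asked cell (row2, sun) = -67/92

row1: w_G1=67/92 w_G3=67/92 w_R=67/92
row2: w_G1=-67/92 w_G3=25/92 w_R=0
total: w_G1=0 w_G3=1 w_R=67/92
asked value: -67/92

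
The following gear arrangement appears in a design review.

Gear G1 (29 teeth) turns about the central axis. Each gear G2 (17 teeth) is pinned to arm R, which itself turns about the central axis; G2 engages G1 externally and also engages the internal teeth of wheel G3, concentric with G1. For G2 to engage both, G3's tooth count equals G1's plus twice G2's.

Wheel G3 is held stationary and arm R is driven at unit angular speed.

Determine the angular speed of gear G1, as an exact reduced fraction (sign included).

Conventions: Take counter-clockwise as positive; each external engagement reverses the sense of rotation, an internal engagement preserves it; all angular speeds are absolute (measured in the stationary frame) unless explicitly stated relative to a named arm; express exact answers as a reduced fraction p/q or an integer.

topology: planetary set — G1 29T / G2 17T / G3 63T, arm = carrier (Willis)
ring teeth: 29 + 2·17 = 63
29(ω_sun−ω_arm) = −63(ω_ring−ω_arm),  ω_ring = 0, ω_arm = 1
ω_sun = 1 − (63/29)(0−1) = 92/29
exact speed ratio = 92/29

92/29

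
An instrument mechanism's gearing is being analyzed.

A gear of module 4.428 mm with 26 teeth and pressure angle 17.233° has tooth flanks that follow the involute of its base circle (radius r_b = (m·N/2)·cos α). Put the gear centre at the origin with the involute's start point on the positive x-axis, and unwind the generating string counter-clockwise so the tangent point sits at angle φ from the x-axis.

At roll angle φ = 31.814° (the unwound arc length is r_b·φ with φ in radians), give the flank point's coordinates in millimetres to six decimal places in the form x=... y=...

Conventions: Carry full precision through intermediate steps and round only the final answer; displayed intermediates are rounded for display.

recognized (one wheel, involute flank): single-mesh tooth geometry, m = 4.428, N = 26
pitch radius r_p = m·N/2 = 4.428·26/2 = 57.564000
base radius r_b = r_p·cos α = 57.564000·cos 17.233° = 54.979830
roll angle φ = 31.814° = 0.55525905 rad
x = r_b·(cos φ + φ·sin φ) = 62.813147
y = r_b·(sin φ − φ·cos φ) = 3.041723

x=62.813147 y=3.041723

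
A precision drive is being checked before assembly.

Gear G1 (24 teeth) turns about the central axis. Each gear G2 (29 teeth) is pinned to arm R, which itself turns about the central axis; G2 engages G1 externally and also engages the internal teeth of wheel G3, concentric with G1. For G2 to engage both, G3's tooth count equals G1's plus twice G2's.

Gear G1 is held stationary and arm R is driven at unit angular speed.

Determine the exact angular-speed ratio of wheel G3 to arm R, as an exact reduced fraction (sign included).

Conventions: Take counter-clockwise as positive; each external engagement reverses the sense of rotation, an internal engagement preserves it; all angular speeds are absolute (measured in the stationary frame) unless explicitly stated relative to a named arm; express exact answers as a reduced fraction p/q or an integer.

53/41

recognized (axles ride arm R): planetary set, 24/29/82 teeth
ring teeth: 24 + 2·29 = 82
24(ω_sun−ω_arm) = −82(ω_ring−ω_arm),  ω_sun = 0, ω_arm = 1
ω_ring = 1 − (24/82)(0−1) = 53/41
ω_out/ω_in = 53/41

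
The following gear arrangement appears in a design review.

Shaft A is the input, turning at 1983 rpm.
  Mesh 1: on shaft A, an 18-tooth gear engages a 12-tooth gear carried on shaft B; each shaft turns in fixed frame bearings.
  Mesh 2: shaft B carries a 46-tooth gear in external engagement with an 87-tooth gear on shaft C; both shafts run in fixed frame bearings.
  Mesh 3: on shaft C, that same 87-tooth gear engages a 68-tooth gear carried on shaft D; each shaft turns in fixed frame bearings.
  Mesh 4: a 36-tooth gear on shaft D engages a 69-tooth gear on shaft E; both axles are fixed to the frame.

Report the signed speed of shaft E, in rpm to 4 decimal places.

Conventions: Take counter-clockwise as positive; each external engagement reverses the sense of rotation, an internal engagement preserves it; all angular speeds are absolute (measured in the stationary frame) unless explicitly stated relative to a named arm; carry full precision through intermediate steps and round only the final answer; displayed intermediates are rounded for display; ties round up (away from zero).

+1049.8235 rpm

4-mesh fixed-axis compound train (all bearings frame-fixed)
mesh 1 [18T→12T]: ω = 1983.0000×18/12 = 2974.5000 rpm, sense flips to −
mesh 2 [46T→87T]: ω = 2974.5000×46/87 = 1572.7241 rpm, sense flips to +
mesh 3 [87T→68T]: ω = 1572.7241×87/68 = 2012.1618 rpm, sense flips to −
mesh 4 [36T→69T]: ω = 2012.1618×36/69 = 1049.8235 rpm, sense flips to +
signed output speed = +1049.8235 rpm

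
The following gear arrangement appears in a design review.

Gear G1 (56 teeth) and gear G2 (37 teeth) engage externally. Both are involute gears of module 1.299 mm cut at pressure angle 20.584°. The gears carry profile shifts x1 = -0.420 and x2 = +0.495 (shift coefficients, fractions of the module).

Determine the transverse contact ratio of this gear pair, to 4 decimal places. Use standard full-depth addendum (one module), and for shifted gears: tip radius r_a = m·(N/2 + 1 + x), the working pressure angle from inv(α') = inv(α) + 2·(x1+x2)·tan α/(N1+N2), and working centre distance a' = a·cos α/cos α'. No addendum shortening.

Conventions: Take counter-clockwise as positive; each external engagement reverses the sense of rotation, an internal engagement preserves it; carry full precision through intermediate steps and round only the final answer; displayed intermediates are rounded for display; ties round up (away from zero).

class = single-mesh tooth geometry [involute pair 56T × 37T, m = 1.299]
base radii: r_b1 = 34.049930, r_b2 = 22.497275
tip radii: r_a1 = 37.125420, r_a2 = 25.973505
inv(α') = inv(20.584°) + 2·(-0.420+0.495)·tan α/(56+37) = 0.01690378  ⇒  α' = 20.82692°
a' = a·cos α / cos α' = 60.4035·cos 20.584°/cos 20.82692° = 60.500377
action lengths: √(r_a1²−r_b1²) = 14.795239, √(r_a2²−r_b2²) = 12.980585
base pitch p_b = π·m·cos α = 3.820393
CR = (14.795239 + 12.980585 − 60.500377·sin 20.82692°)/3.820393 = 1.639922
contact ratio ≈ 1.6399

1.6399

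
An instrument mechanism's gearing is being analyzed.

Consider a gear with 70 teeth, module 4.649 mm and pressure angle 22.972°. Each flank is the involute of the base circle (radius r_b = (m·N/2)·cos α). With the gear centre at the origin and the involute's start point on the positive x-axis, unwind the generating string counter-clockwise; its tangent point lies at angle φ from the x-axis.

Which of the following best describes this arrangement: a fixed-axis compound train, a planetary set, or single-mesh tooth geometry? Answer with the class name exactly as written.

single-mesh tooth geometry

recognized (one wheel, involute flank): single-mesh tooth geometry, m = 4.649, N = 70
classification: single-mesh tooth geometry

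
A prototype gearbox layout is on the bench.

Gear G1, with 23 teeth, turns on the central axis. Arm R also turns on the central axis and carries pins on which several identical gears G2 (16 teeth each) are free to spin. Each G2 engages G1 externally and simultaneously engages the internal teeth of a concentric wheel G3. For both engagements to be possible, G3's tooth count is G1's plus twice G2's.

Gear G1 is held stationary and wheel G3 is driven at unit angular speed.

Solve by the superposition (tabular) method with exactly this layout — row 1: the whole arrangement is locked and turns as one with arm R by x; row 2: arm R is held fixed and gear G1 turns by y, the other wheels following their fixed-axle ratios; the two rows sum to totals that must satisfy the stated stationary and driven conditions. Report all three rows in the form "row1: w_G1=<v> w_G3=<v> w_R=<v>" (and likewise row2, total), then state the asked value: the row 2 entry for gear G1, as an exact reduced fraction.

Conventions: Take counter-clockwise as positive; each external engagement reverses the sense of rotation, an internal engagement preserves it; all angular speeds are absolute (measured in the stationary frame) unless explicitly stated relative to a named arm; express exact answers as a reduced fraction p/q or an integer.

row1: w_G1=55/78 w_G3=55/78 w_R=55/78
row2: w_G1=-55/78 w_G3=23/78 w_R=0
total: w_G1=0 w_G3=1 w_R=55/78
asked value: -55/78

topology: planetary set — G1 23T / G2 16T / G3 55T, arm = carrier (Willis)
row 1: whole set turns with the arm by x
row 2: sun turns y, ring = −(23/55)·y, arm 0
boundary: total ω_sun = x + y = 0 and total ω_ring = x − (23/55)·y = 1  ⇒  y = -55/78, x = 55/78
row 2 ring = −(23/55)·(-55/78) = 23/78
totals (row 1 + row 2): sun 55/78 + (-55/78) = 0, ring 55/78 + 23/78 = 1, arm 55/78 + 0 = 55/78
asked cell (row2, sun) = -55/78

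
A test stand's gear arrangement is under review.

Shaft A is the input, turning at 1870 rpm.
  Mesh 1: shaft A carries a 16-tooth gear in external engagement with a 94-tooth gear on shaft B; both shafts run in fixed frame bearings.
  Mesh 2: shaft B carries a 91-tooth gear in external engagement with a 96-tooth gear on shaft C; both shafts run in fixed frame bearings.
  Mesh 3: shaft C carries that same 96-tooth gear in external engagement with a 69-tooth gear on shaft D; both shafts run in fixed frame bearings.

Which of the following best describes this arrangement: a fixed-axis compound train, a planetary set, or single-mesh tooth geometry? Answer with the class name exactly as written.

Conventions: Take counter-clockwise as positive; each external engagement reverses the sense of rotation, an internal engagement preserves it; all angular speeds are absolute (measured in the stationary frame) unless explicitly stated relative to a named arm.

fixed-axis compound train

3-mesh fixed-axis compound train (all bearings frame-fixed)
classification: fixed-axis compound train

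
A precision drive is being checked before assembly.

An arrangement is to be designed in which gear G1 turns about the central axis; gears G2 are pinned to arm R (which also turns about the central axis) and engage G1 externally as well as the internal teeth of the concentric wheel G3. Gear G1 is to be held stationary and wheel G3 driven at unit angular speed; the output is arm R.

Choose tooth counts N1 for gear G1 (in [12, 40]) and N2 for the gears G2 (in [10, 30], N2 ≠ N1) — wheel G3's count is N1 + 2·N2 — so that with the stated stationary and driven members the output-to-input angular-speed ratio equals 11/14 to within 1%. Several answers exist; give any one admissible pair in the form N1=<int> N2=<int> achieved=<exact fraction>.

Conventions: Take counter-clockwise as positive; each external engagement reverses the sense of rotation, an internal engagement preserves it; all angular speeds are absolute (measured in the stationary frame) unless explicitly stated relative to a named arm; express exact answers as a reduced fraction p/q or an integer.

topology: planetary set — design target 11/14, arm = carrier (Willis)
Willis with ω_sun = 0: ω_arm/ω_ring = N3/(N1+N3); set equal to 11/14  ⇒  N3/N1 = (11/14)/(1 − 11/14) = 11/3
N3 = N1 + 2·N2  ⇒  N2/N1 = (N3/N1 − 1)/2 = (11/3 − 1)/2 = 4/3
smallest multiple with N1 ≥ 12 and N2 ≥ 10: k = 4  ⇒  N1 = 4·3 = 12, N2 = 4·4 = 16 (N1 ≤ 40, N2 ≤ 30, N2 ≠ N1 ✓), N3 = 12 + 2·16 = 44
check: N3/(N1+N3) with N1 = 12, N3 = 44 gives 11/14; |achieved − target| = 0 ≤ 11/1400 ✓

N1=12 N2=16 achieved=11/14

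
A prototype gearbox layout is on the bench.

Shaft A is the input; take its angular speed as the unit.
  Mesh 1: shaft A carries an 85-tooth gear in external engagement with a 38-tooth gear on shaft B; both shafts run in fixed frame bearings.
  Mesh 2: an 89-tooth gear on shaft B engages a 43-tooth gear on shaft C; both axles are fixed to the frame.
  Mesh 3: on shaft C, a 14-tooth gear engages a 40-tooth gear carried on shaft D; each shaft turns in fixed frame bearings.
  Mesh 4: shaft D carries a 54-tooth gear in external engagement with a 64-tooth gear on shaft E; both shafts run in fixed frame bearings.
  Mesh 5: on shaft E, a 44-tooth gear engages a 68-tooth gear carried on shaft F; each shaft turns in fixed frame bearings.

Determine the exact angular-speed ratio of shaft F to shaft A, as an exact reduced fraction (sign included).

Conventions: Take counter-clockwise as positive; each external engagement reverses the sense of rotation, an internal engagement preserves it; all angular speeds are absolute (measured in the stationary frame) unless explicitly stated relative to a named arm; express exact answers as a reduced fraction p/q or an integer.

class = fixed-axis compound train [5 meshes; 5 ratios multiply, 5 sense flips]
mesh 1 [85T→38T]: running ratio 85/38, sense −
mesh 2 [89T→43T]: running ratio 7565/1634, sense +
mesh 3 [14T→40T]: running ratio 10591/6536, sense −
mesh 4 [54T→64T]: running ratio 285957/209152, sense +
mesh 5 [44T→68T]: running ratio 185031/209152, sense −
ω_out/ω_in = -185031/209152

-185031/209152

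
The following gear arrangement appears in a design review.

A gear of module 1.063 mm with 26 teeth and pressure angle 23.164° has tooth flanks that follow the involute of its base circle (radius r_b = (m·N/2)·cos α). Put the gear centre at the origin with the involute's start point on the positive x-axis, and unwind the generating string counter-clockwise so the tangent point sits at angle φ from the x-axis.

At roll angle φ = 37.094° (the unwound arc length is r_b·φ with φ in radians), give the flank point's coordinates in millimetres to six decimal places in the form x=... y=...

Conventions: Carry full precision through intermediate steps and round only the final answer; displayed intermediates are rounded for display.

x=15.094971 y=1.101745

topology: single-mesh involute geometry — m = 1.063, N = 26
pitch radius r_p = m·N/2 = 1.063·26/2 = 13.819000
base radius r_b = r_p·cos α = 13.819000·cos 23.164° = 12.704949
roll angle φ = 37.094° = 0.64741243 rad
x = r_b·(cos φ + φ·sin φ) = 15.094971
y = r_b·(sin φ − φ·cos φ) = 1.101745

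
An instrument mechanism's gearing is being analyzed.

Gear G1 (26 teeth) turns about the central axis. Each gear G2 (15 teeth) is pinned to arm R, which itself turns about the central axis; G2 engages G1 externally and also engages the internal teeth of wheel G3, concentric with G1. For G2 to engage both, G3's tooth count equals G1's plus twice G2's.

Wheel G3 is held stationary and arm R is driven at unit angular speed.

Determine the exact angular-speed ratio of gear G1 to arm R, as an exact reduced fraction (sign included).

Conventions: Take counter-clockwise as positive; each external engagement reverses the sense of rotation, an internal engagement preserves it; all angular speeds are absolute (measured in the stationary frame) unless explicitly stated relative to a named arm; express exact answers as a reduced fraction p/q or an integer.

41/13

recognized (axles ride arm R): planetary set, 26/15/56 teeth
ring teeth: 26 + 2·15 = 56
26(ω_sun−ω_arm) = −56(ω_ring−ω_arm),  ω_ring = 0, ω_arm = 1
ω_sun = 1 − (56/26)(0−1) = 41/13
ω_out/ω_in = 41/13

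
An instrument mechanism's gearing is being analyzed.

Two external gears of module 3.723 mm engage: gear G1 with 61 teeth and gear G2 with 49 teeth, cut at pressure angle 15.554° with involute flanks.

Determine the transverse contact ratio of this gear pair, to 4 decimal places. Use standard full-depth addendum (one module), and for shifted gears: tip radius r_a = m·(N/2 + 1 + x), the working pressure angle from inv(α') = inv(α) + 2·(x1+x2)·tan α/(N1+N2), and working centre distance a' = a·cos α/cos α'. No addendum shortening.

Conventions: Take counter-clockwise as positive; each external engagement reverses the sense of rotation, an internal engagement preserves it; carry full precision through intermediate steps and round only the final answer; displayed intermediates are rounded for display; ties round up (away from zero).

2.0673

topology: single-mesh involute geometry — m = 3.723, 61T/49T pair
base radii: r_b1 = 109.393035, r_b2 = 87.873094
tip radii: r_a1 = 117.274500, r_a2 = 94.936500
no profile shift: α' = α, a' = a
action lengths: √(r_a1²−r_b1²) = 42.266680, √(r_a2²−r_b2²) = 35.934085
base pitch p_b = π·m·cos α = 11.267815
CR = (42.266680 + 35.934085 − 204.765000·sin 15.55400°)/11.267815 = 2.067282
contact ratio ≈ 2.0673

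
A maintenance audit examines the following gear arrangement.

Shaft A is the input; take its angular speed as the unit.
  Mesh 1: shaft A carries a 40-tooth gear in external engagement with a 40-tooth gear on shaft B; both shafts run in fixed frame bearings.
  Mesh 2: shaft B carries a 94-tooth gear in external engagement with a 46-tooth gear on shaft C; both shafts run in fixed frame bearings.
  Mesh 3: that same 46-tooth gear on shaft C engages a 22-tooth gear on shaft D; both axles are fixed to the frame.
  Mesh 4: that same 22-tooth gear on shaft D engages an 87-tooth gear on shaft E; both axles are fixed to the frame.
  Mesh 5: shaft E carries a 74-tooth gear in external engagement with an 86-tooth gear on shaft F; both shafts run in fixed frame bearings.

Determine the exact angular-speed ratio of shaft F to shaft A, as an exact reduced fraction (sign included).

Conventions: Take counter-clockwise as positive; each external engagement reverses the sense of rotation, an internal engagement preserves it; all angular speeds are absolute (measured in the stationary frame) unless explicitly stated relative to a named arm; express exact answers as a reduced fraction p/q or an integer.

-3478/3741

class = fixed-axis compound train [5 meshes; 5 ratios multiply, 5 sense flips]
mesh 1 [40T→40T]: running ratio 1, sense −
mesh 2 [94T→46T]: running ratio 47/23, sense +
mesh 3 [46T→22T]: running ratio 47/11, sense −
mesh 4 [22T→87T]: running ratio 94/87, sense +
mesh 5 [74T→86T]: running ratio 3478/3741, sense −
ω_out/ω_in = -3478/3741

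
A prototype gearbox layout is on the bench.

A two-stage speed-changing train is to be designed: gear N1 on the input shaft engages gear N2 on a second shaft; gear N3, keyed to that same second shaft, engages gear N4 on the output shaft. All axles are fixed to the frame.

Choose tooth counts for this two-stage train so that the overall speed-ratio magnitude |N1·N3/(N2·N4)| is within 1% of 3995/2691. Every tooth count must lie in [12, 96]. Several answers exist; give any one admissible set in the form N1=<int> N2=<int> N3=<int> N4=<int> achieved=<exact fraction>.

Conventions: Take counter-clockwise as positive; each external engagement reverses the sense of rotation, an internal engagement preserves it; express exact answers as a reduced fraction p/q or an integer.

class = fixed-axis compound train [2-stage, 3995/2691 wanted]
target = 3995/2691 in lowest terms: an exact hit needs N1·N3 = k·3995 and N2·N4 = k·2691 for one integer k, every count in [12, 96]; additionally prefer no 1:1 stage (N1 ≠ N2, N3 ≠ N4)
k = 1: N1·N3 = 3995 = 47·85, N2·N4 = 2691 = 39·69
achieved = 47·85/(39·69) = 3995/2691; |achieved − target| = 0 ≤ 799/53820 ✓

N1=47 N2=39 N3=85 N4=69 achieved=3995/2691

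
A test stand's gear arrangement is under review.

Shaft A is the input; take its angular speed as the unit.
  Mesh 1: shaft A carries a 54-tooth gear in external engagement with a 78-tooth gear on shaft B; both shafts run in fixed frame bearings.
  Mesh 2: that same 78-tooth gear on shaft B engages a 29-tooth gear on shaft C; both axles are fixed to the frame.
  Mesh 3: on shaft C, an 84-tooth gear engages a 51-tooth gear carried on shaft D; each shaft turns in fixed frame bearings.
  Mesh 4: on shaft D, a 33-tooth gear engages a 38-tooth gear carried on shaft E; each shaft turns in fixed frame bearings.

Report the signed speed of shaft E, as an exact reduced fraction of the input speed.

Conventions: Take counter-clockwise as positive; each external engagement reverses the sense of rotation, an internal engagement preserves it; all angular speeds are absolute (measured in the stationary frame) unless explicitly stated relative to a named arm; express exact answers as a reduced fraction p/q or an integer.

24948/9367

4-mesh fixed-axis compound train (all bearings frame-fixed)
mesh 1 [54T→78T]: |ω|/ω_in = 1×54/78 = 9/13, sense flips to −
mesh 2 [78T→29T]: |ω|/ω_in = (9/13)×78/29 = 54/29, sense flips to +
mesh 3 [84T→51T]: |ω|/ω_in = (54/29)×84/51 = 1512/493, sense flips to −
mesh 4 [33T→38T]: |ω|/ω_in = (1512/493)×33/38 = 24948/9367, sense flips to +
signed output speed (× input speed) = 24948/9367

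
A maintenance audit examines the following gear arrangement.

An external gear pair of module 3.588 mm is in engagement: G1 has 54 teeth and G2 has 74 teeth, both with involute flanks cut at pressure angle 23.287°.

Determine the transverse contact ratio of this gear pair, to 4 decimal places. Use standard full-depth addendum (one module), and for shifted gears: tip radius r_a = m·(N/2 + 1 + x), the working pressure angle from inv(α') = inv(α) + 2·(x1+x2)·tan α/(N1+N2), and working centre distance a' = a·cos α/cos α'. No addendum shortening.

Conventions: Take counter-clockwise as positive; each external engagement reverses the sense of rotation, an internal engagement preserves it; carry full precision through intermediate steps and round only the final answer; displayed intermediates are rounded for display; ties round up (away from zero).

1.6270

topology: single-mesh involute geometry — m = 3.588, 54T/74T pair
base radii: r_b1 = 88.984104, r_b2 = 121.941179
tip radii: r_a1 = 100.464000, r_a2 = 136.344000
no profile shift: α' = α, a' = a
action lengths: √(r_a1²−r_b1²) = 46.635229, √(r_a2²−r_b2²) = 60.992091
base pitch p_b = π·m·cos α = 10.353771
CR = (46.635229 + 60.992091 − 229.632000·sin 23.28700°)/10.353771 = 1.626970
contact ratio ≈ 1.6270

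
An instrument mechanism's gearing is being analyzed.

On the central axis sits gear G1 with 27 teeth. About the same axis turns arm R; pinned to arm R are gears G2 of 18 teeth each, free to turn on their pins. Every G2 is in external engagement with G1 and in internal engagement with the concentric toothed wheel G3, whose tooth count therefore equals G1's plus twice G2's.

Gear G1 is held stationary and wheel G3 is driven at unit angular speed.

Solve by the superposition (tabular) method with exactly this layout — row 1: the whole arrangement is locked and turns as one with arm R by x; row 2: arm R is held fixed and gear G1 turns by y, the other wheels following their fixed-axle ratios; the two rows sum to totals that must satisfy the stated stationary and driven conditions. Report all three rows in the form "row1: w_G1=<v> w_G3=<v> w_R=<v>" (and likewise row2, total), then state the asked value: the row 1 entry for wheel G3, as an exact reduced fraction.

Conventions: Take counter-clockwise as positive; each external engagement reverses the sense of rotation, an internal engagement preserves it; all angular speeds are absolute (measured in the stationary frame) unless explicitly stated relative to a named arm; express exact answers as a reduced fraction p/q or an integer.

row1: w_G1=7/10 w_G3=7/10 w_R=7/10
row2: w_G1=-7/10 w_G3=3/10 w_R=0
total: w_G1=0 w_G3=1 w_R=7/10
asked value: 7/10

planetary set (27T centre, 18T on arm, 63T internal) — Willis relation
row 1: whole set turns with the arm by x
row 2: sun turns y, ring = −(27/63)·y, arm 0
boundary: total ω_sun = x + y = 0 and total ω_ring = x − (27/63)·y = 1  ⇒  y = -7/10, x = 7/10
row 2 ring = −(27/63)·(-7/10) = 3/10
totals (row 1 + row 2): sun 7/10 + (-7/10) = 0, ring 7/10 + 3/10 = 1, arm 7/10 + 0 = 7/10
asked cell (row1, ring) = 7/10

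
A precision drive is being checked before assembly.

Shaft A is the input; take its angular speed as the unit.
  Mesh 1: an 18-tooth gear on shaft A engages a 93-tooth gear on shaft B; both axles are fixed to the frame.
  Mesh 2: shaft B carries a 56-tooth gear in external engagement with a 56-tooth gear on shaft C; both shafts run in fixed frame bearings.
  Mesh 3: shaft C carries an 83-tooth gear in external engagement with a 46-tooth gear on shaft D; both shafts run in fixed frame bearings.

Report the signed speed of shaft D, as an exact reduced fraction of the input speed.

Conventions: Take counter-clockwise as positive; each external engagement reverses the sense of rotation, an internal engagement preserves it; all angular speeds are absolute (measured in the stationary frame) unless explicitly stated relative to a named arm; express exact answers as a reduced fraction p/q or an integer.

3-mesh fixed-axis compound train (all bearings frame-fixed)
mesh 1 [18T→93T]: |ω|/ω_in = 1×18/93 = 6/31, sense flips to −
mesh 2 [56T→56T]: |ω|/ω_in = (6/31)×56/56 = 6/31, sense flips to +
mesh 3 [83T→46T]: |ω|/ω_in = (6/31)×83/46 = 249/713, sense flips to −
signed output speed (× input speed) = -249/713

-249/713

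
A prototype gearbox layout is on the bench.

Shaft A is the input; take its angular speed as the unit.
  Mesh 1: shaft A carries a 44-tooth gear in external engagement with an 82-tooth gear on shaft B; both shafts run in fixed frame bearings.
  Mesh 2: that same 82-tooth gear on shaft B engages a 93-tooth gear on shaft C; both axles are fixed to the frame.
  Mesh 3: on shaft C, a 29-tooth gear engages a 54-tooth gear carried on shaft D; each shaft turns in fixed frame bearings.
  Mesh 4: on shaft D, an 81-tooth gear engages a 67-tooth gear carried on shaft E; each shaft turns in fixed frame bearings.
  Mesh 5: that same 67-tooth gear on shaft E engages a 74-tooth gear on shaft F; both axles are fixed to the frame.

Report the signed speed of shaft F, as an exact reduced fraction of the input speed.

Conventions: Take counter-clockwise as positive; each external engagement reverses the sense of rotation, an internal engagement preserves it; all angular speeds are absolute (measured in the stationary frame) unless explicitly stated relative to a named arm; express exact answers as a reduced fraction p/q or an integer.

5-mesh fixed-axis compound train (all bearings frame-fixed)
mesh 1 [44T→82T]: |ω|/ω_in = 1×44/82 = 22/41, sense flips to −
mesh 2 [82T→93T]: |ω|/ω_in = (22/41)×82/93 = 44/93, sense flips to +
mesh 3 [29T→54T]: |ω|/ω_in = (44/93)×29/54 = 638/2511, sense flips to −
mesh 4 [81T→67T]: |ω|/ω_in = (638/2511)×81/67 = 638/2077, sense flips to +
mesh 5 [67T→74T]: |ω|/ω_in = (638/2077)×67/74 = 319/1147, sense flips to −
signed output speed (× input speed) = -319/1147

-319/1147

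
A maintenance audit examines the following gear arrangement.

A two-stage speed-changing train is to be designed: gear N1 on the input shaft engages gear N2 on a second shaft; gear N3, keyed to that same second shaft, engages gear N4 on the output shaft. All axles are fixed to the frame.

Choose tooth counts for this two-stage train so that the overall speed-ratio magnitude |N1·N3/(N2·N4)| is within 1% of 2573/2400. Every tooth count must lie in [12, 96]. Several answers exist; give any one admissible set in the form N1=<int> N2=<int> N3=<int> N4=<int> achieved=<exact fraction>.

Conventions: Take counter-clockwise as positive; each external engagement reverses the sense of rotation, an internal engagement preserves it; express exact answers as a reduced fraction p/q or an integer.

topology: fixed-axis compound train — 2 stages, target 2573/2400
target = 2573/2400 in lowest terms: an exact hit needs N1·N3 = k·2573 and N2·N4 = k·2400 for one integer k, every count in [12, 96]; additionally prefer no 1:1 stage (N1 ≠ N2, N3 ≠ N4)
k = 1: N1·N3 = 2573 = 31·83, N2·N4 = 2400 = 25·96
achieved = 31·83/(25·96) = 2573/2400; |achieved − target| = 0 ≤ 2573/240000 ✓

N1=31 N2=25 N3=83 N4=96 achieved=2573/2400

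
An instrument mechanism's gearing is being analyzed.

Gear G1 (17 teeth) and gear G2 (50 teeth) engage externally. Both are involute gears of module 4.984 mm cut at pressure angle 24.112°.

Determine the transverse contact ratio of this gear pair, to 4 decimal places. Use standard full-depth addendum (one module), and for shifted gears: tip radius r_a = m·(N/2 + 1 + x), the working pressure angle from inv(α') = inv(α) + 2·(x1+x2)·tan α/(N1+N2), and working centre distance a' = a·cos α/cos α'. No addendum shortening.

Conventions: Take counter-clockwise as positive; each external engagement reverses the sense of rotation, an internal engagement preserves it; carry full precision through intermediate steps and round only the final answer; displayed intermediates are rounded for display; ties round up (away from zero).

1.4853

class = single-mesh tooth geometry [involute pair 17T × 50T, m = 4.984]
base radii: r_b1 = 38.667683, r_b2 = 113.728480
tip radii: r_a1 = 47.348000, r_a2 = 129.584000
no profile shift: α' = α, a' = a
action lengths: √(r_a1²−r_b1²) = 27.324776, √(r_a2²−r_b2²) = 62.111560
base pitch p_b = π·m·cos α = 14.291542
CR = (27.324776 + 62.111560 − 166.964000·sin 24.11200°)/14.291542 = 1.485349
contact ratio ≈ 1.4853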